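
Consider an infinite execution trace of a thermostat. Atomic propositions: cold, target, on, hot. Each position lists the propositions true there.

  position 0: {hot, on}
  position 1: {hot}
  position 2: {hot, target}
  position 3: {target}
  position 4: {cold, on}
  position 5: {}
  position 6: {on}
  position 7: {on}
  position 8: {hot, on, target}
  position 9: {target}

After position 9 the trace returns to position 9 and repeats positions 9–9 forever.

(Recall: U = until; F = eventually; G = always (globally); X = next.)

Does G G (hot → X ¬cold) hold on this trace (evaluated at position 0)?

Yes

G (hot → X ¬cold) holds at every position 0..9, and those are all positions ever visited, so G G (hot → X ¬cold) holds.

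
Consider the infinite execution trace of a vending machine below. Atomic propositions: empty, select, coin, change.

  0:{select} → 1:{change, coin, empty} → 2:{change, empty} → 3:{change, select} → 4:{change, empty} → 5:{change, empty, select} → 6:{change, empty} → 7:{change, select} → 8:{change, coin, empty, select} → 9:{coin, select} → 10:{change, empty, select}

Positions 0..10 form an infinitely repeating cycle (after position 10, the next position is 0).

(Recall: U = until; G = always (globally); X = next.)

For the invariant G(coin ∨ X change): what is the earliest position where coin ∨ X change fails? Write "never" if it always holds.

10

Check coin ∨ X change at each position in order: 0 ✓, 1 ✓, 2 ✓, 3 ✓, 4 ✓, 5 ✓, 6 ✓, 7 ✓, 8 ✓, 9 ✓.
At position 10 the labels are {change, empty, select} and the next position 0 has {select}, so coin ∨ X change is false there. This is the first violation.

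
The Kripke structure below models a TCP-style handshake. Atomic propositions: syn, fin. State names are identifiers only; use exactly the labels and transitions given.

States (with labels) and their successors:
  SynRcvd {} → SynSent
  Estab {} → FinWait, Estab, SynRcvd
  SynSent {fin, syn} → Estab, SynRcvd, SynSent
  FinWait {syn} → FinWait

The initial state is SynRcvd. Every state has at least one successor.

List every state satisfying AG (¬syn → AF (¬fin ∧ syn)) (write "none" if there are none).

{FinWait}

States satisfying ¬syn → AF (¬fin ∧ syn): {SynSent, FinWait}.
States satisfying AG (¬syn → AF (¬fin ∧ syn)): {FinWait}.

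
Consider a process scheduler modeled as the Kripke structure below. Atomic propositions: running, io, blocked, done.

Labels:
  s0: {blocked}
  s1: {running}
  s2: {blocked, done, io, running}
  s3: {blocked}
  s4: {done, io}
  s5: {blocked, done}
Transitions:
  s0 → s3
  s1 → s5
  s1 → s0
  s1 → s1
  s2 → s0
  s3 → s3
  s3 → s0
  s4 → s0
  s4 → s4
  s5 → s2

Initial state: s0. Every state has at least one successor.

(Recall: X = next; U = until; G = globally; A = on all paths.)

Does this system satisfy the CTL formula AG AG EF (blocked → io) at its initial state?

States satisfying AG EF (blocked → io): ∅.
States satisfying AG AG EF (blocked → io): ∅.
s0 is reachable from s0 and violates AG EF (blocked → io), so AG fails at s0.
s0 ∉ Sat(AG AG EF (blocked → io)).

Violated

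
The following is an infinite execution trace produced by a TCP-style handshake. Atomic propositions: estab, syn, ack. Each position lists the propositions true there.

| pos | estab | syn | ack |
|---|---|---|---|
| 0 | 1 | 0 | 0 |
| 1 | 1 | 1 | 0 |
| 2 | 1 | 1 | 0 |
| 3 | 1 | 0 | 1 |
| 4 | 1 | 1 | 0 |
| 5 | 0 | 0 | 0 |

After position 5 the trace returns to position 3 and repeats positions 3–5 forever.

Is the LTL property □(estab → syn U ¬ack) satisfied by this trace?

estab → syn U ¬ack must hold at every position from 0 onward. It fails at position 3, so □(estab → syn U ¬ack) is false.
Positions where estab holds: 0, 1, 2, 3, 4.
Check syn U ¬ack at each: 0→ok, 1→ok, 2→ok, 3→fails, 4→ok.

Violated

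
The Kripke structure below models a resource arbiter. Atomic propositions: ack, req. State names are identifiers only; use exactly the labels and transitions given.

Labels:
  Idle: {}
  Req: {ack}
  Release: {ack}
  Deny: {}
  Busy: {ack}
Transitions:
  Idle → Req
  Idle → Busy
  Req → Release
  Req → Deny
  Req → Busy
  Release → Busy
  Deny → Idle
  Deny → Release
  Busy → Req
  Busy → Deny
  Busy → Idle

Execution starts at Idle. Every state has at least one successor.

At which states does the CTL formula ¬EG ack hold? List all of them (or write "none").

States satisfying ack: {Req, Release, Busy}.
States satisfying EG ack: {Req, Release, Busy}.
States satisfying ¬EG ack: {Idle, Deny}.

{Idle, Deny}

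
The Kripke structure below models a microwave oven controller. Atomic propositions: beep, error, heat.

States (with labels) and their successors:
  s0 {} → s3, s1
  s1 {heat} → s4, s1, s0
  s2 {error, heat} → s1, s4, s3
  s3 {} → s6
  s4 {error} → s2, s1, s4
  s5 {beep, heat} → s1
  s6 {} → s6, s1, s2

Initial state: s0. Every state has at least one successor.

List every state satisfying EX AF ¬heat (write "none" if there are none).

States satisfying AF ¬heat: {s0, s3, s4, s6}.
States satisfying EX AF ¬heat: {s0, s1, s2, s3, s4, s6}.

{s0, s1, s2, s3, s4, s6}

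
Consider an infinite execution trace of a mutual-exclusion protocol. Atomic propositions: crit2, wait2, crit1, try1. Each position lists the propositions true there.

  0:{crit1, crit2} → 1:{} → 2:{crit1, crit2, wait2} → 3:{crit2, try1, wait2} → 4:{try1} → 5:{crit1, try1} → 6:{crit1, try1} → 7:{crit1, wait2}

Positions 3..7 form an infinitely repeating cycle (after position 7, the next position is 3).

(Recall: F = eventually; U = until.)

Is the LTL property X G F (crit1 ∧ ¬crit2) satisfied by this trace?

Holds

The position after 0 is 1; G F (crit1 ∧ ¬crit2) is true there.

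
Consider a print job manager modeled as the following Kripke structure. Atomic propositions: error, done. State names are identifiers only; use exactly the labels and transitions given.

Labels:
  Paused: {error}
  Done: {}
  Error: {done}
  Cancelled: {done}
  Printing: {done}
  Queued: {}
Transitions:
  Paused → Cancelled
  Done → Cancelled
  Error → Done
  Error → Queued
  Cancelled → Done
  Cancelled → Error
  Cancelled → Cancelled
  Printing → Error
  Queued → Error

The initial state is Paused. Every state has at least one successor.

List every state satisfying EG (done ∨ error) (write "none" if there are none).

{Paused, Cancelled}

States satisfying done ∨ error: {Paused, Error, Cancelled, Printing}.
States satisfying EG (done ∨ error): {Paused, Cancelled}.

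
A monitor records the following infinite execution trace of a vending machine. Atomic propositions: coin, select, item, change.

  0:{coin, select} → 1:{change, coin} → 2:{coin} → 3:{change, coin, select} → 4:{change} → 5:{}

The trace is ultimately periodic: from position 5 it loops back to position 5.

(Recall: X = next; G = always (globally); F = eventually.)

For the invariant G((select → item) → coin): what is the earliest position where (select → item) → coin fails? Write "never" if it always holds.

4

Check (select → item) → coin at each position in order: 0 ✓, 1 ✓, 2 ✓, 3 ✓.
At position 4 the labels are {change}, so (select → item) → coin is false there. This is the first violation.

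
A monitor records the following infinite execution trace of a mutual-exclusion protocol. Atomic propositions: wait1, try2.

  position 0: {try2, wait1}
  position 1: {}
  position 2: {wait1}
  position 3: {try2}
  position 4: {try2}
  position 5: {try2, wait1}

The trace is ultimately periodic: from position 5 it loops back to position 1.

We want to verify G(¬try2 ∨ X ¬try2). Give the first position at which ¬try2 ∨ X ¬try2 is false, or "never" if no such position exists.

3

Check ¬try2 ∨ X ¬try2 at each position in order: 0 ✓, 1 ✓, 2 ✓.
At position 3 the labels are {try2} and the next position 4 has {try2}, so ¬try2 ∨ X ¬try2 is false there. This is the first violation.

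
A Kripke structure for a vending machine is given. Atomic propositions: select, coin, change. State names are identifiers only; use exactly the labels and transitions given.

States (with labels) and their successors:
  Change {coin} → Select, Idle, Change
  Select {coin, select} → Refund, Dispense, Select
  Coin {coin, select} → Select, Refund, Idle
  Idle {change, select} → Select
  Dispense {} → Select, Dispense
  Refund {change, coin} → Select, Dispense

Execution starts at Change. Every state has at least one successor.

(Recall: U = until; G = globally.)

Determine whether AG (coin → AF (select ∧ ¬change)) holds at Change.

States satisfying coin → AF (select ∧ ¬change): {Select, Coin, Idle, Dispense}.
States satisfying AG (coin → AF (select ∧ ¬change)): ∅.
Change is reachable from Change and violates coin → AF (select ∧ ¬change), so AG fails at Change.
Change ∉ Sat(AG (coin → AF (select ∧ ¬change))).

Does not hold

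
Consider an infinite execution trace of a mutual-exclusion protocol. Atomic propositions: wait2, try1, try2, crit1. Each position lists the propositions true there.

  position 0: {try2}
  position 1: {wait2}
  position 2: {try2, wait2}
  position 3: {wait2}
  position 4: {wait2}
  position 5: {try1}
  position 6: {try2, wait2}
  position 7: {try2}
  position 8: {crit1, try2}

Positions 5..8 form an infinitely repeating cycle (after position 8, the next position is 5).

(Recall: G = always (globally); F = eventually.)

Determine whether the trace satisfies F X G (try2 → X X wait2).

X G (try2 → X X wait2) is false at every position 0..8, so it never becomes true and F X G (try2 → X X wait2) fails.

No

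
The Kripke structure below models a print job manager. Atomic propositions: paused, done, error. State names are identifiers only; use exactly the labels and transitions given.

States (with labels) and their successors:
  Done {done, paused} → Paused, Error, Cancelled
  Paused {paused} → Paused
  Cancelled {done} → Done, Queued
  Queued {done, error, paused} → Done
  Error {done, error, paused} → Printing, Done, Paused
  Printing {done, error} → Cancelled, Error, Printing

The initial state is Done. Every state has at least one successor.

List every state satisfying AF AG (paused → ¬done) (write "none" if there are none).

{Paused}

States satisfying AG (paused → ¬done): {Paused}.
States satisfying AF AG (paused → ¬done): {Paused}.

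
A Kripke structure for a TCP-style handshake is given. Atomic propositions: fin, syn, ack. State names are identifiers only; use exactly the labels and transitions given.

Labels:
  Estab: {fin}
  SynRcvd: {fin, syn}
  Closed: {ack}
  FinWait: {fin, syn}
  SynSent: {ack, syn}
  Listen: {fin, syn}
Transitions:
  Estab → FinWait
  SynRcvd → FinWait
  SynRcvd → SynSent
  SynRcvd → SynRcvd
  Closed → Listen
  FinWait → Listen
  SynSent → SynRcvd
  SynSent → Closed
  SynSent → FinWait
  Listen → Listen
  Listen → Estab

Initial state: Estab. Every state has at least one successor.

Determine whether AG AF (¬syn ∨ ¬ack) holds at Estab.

Yes

States satisfying AF (¬syn ∨ ¬ack): {Estab, SynRcvd, Closed, FinWait, SynSent, Listen}.
States satisfying AG AF (¬syn ∨ ¬ack): {Estab, SynRcvd, Closed, FinWait, SynSent, Listen}.
Every state reachable from Estab satisfies AF (¬syn ∨ ¬ack).
Estab ∈ Sat(AG AF (¬syn ∨ ¬ack)).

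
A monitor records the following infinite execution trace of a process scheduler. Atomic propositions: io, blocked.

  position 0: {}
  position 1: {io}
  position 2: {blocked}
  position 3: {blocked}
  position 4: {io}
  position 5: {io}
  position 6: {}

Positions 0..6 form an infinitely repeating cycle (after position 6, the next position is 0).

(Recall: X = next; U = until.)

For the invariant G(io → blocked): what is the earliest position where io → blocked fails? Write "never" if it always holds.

1

Check io → blocked at each position in order: 0 ✓.
At position 1 the labels are {io}, so io → blocked is false there. This is the first violation.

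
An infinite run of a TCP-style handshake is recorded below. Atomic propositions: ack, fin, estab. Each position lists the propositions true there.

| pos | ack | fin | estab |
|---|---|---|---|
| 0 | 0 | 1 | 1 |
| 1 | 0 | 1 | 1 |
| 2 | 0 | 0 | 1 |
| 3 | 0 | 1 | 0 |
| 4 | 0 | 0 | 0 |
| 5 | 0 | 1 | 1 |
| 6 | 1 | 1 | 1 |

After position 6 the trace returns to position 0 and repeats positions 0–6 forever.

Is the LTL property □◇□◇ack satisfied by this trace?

Yes

◇□◇ack holds at every position 0..6, and those are all positions ever visited, so □◇□◇ack holds.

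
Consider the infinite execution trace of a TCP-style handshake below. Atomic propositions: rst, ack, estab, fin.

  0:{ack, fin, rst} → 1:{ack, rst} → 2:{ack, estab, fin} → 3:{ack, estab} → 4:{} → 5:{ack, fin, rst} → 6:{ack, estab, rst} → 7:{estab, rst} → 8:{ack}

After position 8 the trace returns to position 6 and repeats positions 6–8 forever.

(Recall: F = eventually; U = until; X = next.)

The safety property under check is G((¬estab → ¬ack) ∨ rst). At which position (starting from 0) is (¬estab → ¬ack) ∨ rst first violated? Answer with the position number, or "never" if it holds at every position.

8

Check (¬estab → ¬ack) ∨ rst at each position in order: 0 ✓, 1 ✓, 2 ✓, 3 ✓, 4 ✓, 5 ✓, 6 ✓, 7 ✓.
At position 8 the labels are {ack}, so (¬estab → ¬ack) ∨ rst is false there. This is the first violation.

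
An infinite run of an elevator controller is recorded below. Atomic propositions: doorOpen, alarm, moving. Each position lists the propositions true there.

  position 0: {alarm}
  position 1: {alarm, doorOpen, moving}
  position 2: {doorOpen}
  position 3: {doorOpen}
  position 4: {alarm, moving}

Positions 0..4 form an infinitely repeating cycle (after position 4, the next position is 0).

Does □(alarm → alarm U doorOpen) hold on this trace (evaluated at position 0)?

alarm → alarm U doorOpen holds at every position 0..4, and those are all positions ever visited, so □(alarm → alarm U doorOpen) holds.
Positions where alarm holds: 0, 1, 4.
Check alarm U doorOpen at each: 0→ok, 1→ok, 4→ok.

Satisfied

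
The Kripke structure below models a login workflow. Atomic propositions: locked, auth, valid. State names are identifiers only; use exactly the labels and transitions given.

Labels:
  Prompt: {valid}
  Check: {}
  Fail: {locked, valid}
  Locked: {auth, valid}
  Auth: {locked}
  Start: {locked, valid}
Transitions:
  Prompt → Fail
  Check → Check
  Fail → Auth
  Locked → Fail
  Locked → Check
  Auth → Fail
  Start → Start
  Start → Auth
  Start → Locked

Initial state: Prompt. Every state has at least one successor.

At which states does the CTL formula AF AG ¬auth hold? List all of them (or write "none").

{Prompt, Check, Fail, Locked, Auth}

States satisfying AG ¬auth: {Prompt, Check, Fail, Auth}.
States satisfying AF AG ¬auth: {Prompt, Check, Fail, Locked, Auth}.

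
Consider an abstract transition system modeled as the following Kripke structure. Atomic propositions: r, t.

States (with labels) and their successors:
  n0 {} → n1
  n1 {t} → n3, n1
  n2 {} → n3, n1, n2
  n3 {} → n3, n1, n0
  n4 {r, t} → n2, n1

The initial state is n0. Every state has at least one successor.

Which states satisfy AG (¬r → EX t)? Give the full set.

{n0, n1, n2, n3, n4}

States satisfying ¬r → EX t: {n0, n1, n2, n3, n4}.
States satisfying AG (¬r → EX t): {n0, n1, n2, n3, n4}.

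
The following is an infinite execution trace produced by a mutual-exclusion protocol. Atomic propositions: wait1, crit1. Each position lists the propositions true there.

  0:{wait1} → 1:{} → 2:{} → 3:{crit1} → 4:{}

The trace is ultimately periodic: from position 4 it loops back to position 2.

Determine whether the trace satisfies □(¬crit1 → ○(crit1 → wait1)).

¬crit1 → ○(crit1 → wait1) must hold at every position from 0 onward. It fails at position 2, so □(¬crit1 → ○(crit1 → wait1)) is false.
Positions where ¬crit1 holds: 0, 1, 2, 4.
Check ○(crit1 → wait1) at each: 0→ok, 1→ok, 2→fails, 4→ok.

Violated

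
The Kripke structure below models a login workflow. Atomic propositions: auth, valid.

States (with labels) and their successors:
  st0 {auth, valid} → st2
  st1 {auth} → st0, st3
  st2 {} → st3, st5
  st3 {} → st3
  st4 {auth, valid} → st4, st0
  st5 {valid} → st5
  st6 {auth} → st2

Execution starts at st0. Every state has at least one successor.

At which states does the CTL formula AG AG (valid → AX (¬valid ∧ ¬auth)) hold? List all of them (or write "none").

{st3}

States satisfying AG (valid → AX (¬valid ∧ ¬auth)): {st3}.
States satisfying AG AG (valid → AX (¬valid ∧ ¬auth)): {st3}.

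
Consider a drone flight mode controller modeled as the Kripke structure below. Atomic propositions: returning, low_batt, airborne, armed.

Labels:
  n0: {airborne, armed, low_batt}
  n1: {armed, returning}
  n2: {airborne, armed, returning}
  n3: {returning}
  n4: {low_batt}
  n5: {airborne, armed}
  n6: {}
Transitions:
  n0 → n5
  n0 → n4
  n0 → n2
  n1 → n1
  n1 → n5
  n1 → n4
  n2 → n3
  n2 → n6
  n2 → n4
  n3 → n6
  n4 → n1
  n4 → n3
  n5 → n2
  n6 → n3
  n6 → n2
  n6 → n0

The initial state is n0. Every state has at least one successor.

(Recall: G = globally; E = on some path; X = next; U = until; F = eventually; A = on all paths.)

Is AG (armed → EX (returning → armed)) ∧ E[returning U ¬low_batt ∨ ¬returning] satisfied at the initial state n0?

Holds

States satisfying armed → EX (returning → armed): {n0, n1, n2, n3, n4, n5, n6}.
States satisfying AG (armed → EX (returning → armed)): {n0, n1, n2, n3, n4, n5, n6}.
States satisfying returning: {n1, n2, n3}.
States satisfying ¬low_batt ∨ ¬returning: {n0, n1, n2, n3, n4, n5, n6}.
States satisfying E[returning U ¬low_batt ∨ ¬returning]: {n0, n1, n2, n3, n4, n5, n6}.
States satisfying AG (armed → EX (returning → armed)) ∧ E[returning U ¬low_batt ∨ ¬returning]: {n0, n1, n2, n3, n4, n5, n6}.
n0 ∈ Sat(AG (armed → EX (returning → armed)) ∧ E[returning U ¬low_batt ∨ ¬returning]).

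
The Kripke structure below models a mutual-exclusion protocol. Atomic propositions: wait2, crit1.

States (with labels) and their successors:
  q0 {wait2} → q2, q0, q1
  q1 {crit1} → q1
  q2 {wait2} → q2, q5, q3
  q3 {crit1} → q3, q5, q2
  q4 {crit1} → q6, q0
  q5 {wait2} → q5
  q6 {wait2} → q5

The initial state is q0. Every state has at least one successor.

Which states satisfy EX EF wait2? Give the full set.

{q0, q2, q3, q4, q5, q6}

States satisfying EF wait2: {q0, q2, q3, q4, q5, q6}.
States satisfying EX EF wait2: {q0, q2, q3, q4, q5, q6}.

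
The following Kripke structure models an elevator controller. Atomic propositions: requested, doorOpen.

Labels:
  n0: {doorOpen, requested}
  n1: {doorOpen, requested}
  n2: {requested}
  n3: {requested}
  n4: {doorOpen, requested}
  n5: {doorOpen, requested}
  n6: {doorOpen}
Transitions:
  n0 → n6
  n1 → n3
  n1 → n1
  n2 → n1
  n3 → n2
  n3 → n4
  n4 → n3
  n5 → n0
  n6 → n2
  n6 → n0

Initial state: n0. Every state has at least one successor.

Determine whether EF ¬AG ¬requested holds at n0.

Satisfied

States satisfying ¬AG ¬requested: {n0, n1, n2, n3, n4, n5, n6}.
States satisfying EF ¬AG ¬requested: {n0, n1, n2, n3, n4, n5, n6}.
Some path from n0 reaches a state where ¬AG ¬requested holds.
n0 ∈ Sat(EF ¬AG ¬requested).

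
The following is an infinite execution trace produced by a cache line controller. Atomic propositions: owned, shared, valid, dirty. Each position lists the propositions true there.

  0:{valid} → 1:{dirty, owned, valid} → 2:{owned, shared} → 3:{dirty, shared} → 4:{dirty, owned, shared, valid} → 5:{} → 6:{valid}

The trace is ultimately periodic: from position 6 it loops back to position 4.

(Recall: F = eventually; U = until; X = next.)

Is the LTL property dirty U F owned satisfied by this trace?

Yes

Walking from position 0: F owned first holds at position 0, and dirty holds at every earlier position along the way, so dirty U F owned holds.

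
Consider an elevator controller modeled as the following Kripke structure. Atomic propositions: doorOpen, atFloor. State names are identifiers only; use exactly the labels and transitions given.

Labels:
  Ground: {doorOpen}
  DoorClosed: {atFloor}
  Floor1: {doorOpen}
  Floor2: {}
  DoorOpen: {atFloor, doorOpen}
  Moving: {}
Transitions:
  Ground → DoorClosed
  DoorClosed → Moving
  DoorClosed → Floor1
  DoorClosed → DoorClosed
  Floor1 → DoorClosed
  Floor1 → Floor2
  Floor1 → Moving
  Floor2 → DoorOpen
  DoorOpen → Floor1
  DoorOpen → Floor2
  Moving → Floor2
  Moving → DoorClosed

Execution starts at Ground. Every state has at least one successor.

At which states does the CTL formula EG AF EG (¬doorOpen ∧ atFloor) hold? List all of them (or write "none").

States satisfying AF EG (¬doorOpen ∧ atFloor): {Ground, DoorClosed}.
States satisfying EG AF EG (¬doorOpen ∧ atFloor): {Ground, DoorClosed}.

{Ground, DoorClosed}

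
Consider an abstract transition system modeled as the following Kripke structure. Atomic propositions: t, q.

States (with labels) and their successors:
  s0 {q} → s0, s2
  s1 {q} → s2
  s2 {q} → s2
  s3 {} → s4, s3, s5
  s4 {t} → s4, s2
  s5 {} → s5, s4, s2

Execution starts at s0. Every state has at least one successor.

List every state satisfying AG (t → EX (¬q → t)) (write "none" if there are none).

{s0, s1, s2, s3, s4, s5}

States satisfying t → EX (¬q → t): {s0, s1, s2, s3, s4, s5}.
States satisfying AG (t → EX (¬q → t)): {s0, s1, s2, s3, s4, s5}.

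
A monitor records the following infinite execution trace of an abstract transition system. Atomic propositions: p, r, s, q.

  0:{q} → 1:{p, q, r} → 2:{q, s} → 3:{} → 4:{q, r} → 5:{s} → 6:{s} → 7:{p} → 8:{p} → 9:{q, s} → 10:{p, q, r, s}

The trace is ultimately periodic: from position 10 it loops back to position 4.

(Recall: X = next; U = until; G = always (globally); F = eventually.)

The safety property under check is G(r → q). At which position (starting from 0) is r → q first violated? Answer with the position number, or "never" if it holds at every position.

never

r → q holds at every position 0..10, and those are all the positions the trace ever visits, so the invariant G(r → q) is never violated.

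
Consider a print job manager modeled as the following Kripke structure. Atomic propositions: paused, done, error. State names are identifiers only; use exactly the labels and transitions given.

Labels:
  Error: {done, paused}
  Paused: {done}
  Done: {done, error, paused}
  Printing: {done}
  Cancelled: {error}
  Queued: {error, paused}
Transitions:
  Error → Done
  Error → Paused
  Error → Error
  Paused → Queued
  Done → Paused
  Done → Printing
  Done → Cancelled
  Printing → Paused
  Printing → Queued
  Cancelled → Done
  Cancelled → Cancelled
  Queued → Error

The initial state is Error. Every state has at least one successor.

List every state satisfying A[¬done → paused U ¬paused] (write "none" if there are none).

{Paused, Done, Printing, Cancelled}

States satisfying ¬done → paused: {Error, Paused, Done, Printing, Queued}.
States satisfying ¬paused: {Paused, Printing, Cancelled}.
States satisfying A[¬done → paused U ¬paused]: {Paused, Done, Printing, Cancelled}.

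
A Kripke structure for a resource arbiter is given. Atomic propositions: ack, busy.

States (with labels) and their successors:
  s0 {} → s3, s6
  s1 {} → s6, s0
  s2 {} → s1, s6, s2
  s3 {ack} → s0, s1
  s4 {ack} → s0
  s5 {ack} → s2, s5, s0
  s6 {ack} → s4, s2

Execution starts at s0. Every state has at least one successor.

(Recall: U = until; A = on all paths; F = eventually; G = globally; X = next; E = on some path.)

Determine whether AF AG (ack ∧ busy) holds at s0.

States satisfying AG (ack ∧ busy): ∅.
States satisfying AF AG (ack ∧ busy): ∅.
There is a path from s0 along which AG (ack ∧ busy) never holds.
s0 ∉ Sat(AF AG (ack ∧ busy)).

No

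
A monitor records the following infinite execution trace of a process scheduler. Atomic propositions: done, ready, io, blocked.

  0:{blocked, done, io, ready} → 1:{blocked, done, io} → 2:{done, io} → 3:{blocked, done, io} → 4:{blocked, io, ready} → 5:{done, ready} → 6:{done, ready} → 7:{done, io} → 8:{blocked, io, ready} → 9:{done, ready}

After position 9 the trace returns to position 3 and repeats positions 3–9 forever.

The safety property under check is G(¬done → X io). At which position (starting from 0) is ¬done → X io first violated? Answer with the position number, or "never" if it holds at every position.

Check ¬done → X io at each position in order: 0 ✓, 1 ✓, 2 ✓, 3 ✓.
At position 4 the labels are {blocked, io, ready} and the next position 5 has {done, ready}, so ¬done → X io is false there. This is the first violation.

4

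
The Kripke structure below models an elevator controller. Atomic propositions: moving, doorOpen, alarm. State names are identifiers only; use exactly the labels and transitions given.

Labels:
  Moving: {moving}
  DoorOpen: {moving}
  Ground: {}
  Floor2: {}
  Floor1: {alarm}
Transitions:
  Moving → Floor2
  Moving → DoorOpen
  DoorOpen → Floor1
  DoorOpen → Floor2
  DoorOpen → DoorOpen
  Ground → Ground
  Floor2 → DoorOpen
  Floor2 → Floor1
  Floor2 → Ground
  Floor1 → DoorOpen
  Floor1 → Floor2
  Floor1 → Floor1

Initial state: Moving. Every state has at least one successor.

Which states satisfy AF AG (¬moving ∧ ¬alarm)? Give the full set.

{Ground}

States satisfying AG (¬moving ∧ ¬alarm): {Ground}.
States satisfying AF AG (¬moving ∧ ¬alarm): {Ground}.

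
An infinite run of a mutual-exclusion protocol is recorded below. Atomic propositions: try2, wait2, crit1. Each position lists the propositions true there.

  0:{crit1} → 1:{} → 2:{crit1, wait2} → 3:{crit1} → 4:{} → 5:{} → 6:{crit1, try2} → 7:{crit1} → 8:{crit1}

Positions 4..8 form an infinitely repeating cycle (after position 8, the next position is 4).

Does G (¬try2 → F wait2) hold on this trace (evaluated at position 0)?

¬try2 → F wait2 must hold at every position from 0 onward. It fails at position 3, so G (¬try2 → F wait2) is false.
Positions where ¬try2 holds: 0, 1, 2, 3, 4, 5, 7, 8.
Check F wait2 at each: 0→ok, 1→ok, 2→ok, 3→fails, 4→fails, 5→fails, 7→fails, 8→fails.

No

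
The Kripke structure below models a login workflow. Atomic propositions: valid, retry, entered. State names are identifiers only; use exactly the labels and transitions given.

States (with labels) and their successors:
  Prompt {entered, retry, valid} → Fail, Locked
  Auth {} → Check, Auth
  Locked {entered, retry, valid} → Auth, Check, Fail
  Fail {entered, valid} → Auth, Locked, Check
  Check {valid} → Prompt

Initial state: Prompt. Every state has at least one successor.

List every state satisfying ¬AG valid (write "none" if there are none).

States satisfying valid: {Prompt, Locked, Fail, Check}.
States satisfying AG valid: ∅.
States satisfying ¬AG valid: {Prompt, Auth, Locked, Fail, Check}.

{Prompt, Auth, Locked, Fail, Check}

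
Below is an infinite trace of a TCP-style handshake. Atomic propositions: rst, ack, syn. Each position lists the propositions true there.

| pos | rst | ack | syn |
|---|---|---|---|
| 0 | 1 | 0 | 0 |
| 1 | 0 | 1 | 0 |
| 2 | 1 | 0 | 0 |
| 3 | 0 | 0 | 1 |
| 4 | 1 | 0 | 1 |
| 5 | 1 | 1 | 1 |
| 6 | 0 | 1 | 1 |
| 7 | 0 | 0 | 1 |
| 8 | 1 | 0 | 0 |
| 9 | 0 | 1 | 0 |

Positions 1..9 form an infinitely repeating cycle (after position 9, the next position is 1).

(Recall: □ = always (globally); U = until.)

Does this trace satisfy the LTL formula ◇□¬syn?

□¬syn is false at every position 0..9, so it never becomes true and ◇□¬syn fails.

No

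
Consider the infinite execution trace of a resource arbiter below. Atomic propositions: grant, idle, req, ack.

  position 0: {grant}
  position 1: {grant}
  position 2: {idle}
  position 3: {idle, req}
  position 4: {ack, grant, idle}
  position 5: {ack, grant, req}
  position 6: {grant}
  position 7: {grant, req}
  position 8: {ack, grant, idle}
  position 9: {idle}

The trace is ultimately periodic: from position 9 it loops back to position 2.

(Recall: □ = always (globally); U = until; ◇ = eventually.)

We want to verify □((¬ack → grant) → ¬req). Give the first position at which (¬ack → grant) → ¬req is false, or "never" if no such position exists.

Check (¬ack → grant) → ¬req at each position in order: 0 ✓, 1 ✓, 2 ✓, 3 ✓, 4 ✓.
At position 5 the labels are {ack, grant, req}, so (¬ack → grant) → ¬req is false there. This is the first violation.

5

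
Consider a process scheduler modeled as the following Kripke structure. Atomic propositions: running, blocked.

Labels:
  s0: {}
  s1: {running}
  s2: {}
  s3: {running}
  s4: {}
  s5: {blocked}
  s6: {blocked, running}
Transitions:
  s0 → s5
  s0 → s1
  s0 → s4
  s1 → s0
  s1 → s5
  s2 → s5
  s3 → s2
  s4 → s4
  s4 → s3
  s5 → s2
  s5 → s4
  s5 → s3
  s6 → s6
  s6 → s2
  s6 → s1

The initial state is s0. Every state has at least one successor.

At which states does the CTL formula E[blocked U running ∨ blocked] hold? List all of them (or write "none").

States satisfying blocked: {s5, s6}.
States satisfying running ∨ blocked: {s1, s3, s5, s6}.
States satisfying E[blocked U running ∨ blocked]: {s1, s3, s5, s6}.

{s1, s3, s5, s6}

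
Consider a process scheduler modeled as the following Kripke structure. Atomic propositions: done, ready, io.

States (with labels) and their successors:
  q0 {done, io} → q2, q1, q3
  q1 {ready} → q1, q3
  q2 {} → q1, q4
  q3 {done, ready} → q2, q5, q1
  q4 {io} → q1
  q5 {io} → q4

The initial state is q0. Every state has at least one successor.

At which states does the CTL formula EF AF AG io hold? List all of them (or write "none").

States satisfying AF AG io: ∅.
States satisfying EF AF AG io: ∅.

none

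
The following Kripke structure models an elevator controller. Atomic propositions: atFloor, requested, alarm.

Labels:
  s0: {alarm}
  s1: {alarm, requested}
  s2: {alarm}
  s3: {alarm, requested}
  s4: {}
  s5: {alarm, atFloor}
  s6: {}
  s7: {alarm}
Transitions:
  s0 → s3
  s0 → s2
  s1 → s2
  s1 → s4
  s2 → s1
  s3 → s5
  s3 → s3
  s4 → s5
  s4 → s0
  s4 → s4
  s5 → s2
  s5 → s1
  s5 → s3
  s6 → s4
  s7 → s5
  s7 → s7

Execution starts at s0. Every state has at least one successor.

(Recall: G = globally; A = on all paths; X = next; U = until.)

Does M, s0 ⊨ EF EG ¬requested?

States satisfying EG ¬requested: {s4, s6, s7}.
States satisfying EF EG ¬requested: {s0, s1, s2, s3, s4, s5, s6, s7}.
Some path from s0 reaches a state where EG ¬requested holds.
s0 ∈ Sat(EF EG ¬requested).

Satisfied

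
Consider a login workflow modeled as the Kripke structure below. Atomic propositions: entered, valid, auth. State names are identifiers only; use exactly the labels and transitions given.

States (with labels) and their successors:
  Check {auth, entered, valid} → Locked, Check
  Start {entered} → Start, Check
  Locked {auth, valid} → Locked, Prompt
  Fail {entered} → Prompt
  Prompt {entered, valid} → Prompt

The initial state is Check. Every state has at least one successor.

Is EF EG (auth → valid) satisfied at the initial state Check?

States satisfying EG (auth → valid): {Check, Start, Locked, Fail, Prompt}.
States satisfying EF EG (auth → valid): {Check, Start, Locked, Fail, Prompt}.
Some path from Check reaches a state where EG (auth → valid) holds.
Check ∈ Sat(EF EG (auth → valid)).

Yes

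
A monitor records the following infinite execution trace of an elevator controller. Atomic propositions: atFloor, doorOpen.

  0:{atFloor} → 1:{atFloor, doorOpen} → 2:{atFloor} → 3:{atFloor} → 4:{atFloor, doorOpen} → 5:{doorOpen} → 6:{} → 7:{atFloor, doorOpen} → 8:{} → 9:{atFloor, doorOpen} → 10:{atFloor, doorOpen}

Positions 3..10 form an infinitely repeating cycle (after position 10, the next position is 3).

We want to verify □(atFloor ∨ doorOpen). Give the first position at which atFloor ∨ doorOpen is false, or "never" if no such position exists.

Check atFloor ∨ doorOpen at each position in order: 0 ✓, 1 ✓, 2 ✓, 3 ✓, 4 ✓, 5 ✓.
At position 6 the labels are {}, so atFloor ∨ doorOpen is false there. This is the first violation.

6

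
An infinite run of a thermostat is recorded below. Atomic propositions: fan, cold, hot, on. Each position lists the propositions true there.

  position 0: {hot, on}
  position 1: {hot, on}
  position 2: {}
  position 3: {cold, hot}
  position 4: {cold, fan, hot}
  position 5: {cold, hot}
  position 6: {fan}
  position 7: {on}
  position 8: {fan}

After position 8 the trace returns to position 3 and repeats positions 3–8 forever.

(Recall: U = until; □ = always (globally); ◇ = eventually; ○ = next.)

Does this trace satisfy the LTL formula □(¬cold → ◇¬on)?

¬cold → ◇¬on holds at every position 0..8, and those are all positions ever visited, so □(¬cold → ◇¬on) holds.
Positions where ¬cold holds: 0, 1, 2, 6, 7, 8.
Check ◇¬on at each: 0→ok, 1→ok, 2→ok, 6→ok, 7→ok, 8→ok.

Yes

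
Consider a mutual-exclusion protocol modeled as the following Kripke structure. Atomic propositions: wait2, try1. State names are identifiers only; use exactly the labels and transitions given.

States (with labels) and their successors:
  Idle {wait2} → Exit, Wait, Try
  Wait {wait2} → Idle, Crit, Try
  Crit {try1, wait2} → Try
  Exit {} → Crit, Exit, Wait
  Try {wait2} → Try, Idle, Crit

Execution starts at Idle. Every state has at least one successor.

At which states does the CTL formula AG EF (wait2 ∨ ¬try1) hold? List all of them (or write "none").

States satisfying EF (wait2 ∨ ¬try1): {Idle, Wait, Crit, Exit, Try}.
States satisfying AG EF (wait2 ∨ ¬try1): {Idle, Wait, Crit, Exit, Try}.

{Idle, Wait, Crit, Exit, Try}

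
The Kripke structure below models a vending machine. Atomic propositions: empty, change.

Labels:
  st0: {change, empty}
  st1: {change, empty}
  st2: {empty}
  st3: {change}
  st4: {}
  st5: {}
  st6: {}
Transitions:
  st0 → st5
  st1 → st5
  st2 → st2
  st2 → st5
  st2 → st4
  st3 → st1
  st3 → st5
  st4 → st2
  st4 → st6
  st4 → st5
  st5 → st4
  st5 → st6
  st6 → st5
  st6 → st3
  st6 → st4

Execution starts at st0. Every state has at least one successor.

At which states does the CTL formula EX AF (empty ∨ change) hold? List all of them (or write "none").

{st2, st3, st4, st6}

States satisfying AF (empty ∨ change): {st0, st1, st2, st3}.
States satisfying EX AF (empty ∨ change): {st2, st3, st4, st6}.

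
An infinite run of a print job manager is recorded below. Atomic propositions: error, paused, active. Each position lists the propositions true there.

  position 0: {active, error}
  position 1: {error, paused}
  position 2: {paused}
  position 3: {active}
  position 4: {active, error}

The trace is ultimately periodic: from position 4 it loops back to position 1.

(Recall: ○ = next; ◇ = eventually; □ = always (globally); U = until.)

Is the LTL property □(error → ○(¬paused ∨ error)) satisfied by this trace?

Violated

error → ○(¬paused ∨ error) must hold at every position from 0 onward. It fails at position 1, so □(error → ○(¬paused ∨ error)) is false.
Positions where error holds: 0, 1, 4.
Check ○(¬paused ∨ error) at each: 0→ok, 1→fails, 4→ok.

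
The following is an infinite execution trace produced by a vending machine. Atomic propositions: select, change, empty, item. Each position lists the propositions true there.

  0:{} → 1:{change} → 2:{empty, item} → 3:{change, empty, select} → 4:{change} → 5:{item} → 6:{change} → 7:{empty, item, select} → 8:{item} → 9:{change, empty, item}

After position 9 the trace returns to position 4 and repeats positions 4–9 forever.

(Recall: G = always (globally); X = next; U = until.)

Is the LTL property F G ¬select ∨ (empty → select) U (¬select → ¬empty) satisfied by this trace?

G ¬select is false at every position 0..9, so it never becomes true and F G ¬select fails.
Walking from position 0: ¬select → ¬empty first holds at position 0, and empty → select holds at every earlier position along the way, so (empty → select) U (¬select → ¬empty) holds.
At position 0: F G ¬select is false; (empty → select) U (¬select → ¬empty) is true; so F G ¬select ∨ (empty → select) U (¬select → ¬empty) is true.

Satisfied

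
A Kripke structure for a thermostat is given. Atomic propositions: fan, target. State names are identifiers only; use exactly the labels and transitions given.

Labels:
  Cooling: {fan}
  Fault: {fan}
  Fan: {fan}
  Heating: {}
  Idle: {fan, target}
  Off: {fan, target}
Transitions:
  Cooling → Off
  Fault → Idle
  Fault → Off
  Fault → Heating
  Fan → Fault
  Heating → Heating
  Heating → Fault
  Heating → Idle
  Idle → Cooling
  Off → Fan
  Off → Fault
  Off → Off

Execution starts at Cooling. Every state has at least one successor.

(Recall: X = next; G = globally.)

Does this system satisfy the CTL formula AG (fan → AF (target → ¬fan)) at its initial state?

Violated

States satisfying fan → AF (target → ¬fan): {Cooling, Fault, Fan, Heating, Idle}.
States satisfying AG (fan → AF (target → ¬fan)): ∅.
Off is reachable from Cooling and violates fan → AF (target → ¬fan), so AG fails at Cooling.
Cooling ∉ Sat(AG (fan → AF (target → ¬fan))).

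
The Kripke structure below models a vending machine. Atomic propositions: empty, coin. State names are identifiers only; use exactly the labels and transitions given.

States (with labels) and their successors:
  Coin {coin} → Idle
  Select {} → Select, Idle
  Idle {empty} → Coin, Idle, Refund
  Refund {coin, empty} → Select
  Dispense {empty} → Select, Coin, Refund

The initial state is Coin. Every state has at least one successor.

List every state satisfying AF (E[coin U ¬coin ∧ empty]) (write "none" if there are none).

States satisfying E[coin U ¬coin ∧ empty]: {Coin, Idle, Dispense}.
States satisfying AF (E[coin U ¬coin ∧ empty]): {Coin, Idle, Dispense}.

{Coin, Idle, Dispense}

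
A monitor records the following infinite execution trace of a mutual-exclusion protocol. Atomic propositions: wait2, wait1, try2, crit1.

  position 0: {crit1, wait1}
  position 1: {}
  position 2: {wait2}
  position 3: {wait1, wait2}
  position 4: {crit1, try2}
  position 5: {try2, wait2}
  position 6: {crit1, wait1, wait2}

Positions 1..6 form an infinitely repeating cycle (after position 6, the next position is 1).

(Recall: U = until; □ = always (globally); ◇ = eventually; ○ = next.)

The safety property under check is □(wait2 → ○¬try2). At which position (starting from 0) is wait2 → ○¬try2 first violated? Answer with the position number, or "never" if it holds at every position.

3

Check wait2 → ○¬try2 at each position in order: 0 ✓, 1 ✓, 2 ✓.
At position 3 the labels are {wait1, wait2} and the next position 4 has {crit1, try2}, so wait2 → ○¬try2 is false there. This is the first violation.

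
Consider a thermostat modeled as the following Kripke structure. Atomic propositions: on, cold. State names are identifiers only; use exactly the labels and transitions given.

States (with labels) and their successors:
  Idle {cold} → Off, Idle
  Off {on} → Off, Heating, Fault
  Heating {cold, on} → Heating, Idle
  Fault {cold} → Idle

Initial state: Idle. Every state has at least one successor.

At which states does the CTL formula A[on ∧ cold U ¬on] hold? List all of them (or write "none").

States satisfying on ∧ cold: {Heating}.
States satisfying ¬on: {Idle, Fault}.
States satisfying A[on ∧ cold U ¬on]: {Idle, Fault}.

{Idle, Fault}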